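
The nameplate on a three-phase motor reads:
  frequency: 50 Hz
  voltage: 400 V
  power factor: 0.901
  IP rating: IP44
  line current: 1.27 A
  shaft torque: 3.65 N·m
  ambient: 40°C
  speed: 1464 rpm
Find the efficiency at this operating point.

ω = 2π × 1464/60 = 153.3 rad/s; P_out = τω = 3.65 × 153.3 = 560 W
P_in = √3·V_L·I_L·cosφ = 1.732 × 400 × 1.27 × 0.901 = 793 W
η = P_out / P_in = 560 / 793 = 0.706 = 70.6%

70.6 %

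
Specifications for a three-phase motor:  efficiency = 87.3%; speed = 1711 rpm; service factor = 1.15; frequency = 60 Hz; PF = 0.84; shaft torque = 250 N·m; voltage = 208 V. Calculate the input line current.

170 A

ω = 2π×1711/60 = 179.2 rad/s; P_out = τω = 250 × 179.2 = 44800 W
P_in = P_out / η = 44800 / 0.873 = 51317 W
I_L = P_in / (√3·V_L·cosφ) = 51317 / (1.732 × 208 × 0.84) = 170 A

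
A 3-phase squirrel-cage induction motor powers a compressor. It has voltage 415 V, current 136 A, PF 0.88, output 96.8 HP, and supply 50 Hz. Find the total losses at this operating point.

P_in = √3·V·I·cosφ = 1.732×415×136×0.88 = 86024 W
P_out = 96.8×746 = 72213 W
Losses = P_in − P_out = 86024 − 72213 = 13811 W

13800 W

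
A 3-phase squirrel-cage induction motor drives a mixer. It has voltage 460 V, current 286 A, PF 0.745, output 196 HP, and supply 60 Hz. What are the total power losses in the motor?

P_in = √3·V·I·cosφ = 1.732×460×286×0.745 = 169757 W
P_out = 196×746 = 146216 W
Losses = P_in − P_out = 169757 − 146216 = 23541 W

23500 W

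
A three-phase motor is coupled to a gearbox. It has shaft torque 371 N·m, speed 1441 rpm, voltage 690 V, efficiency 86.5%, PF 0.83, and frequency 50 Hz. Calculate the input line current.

ω = 2π×1441/60 = 150.9 rad/s; P_out = τω = 371 × 150.9 = 55984 W
P_in = P_out / η = 55984 / 0.865 = 64721 W
I_L = P_in / (√3·V_L·cosφ) = 64721 / (1.732 × 690 × 0.83) = 65.2 A

65.2 A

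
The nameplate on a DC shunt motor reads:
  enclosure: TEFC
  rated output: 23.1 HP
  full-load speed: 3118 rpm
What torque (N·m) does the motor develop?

52.8 N·m

P_out = 23.1 × 746 = 17233 W
ω = 2π × 3118/60 = 326.5 rad/s
τ = P_out/ω = 17233/326.5 = 52.8 N·m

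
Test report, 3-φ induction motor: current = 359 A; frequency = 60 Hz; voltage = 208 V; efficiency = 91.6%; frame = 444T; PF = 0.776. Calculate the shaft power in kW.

P_in = √3·V·I·cosφ = 1.732 × 208 × 359 × 0.776 = 100362 W
P_out = η·P_in = 0.916 × 100362 = 91932 W

91.9 kW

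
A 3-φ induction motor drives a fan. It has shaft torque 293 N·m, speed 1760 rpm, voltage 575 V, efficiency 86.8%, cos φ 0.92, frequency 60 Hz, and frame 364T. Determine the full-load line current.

67.9 A

ω = 2π×1760/60 = 184.3 rad/s; P_out = τω = 293 × 184.3 = 54000 W
P_in = P_out / η = 54000 / 0.868 = 62212 W
I_L = P_in / (√3·V_L·cosφ) = 62212 / (1.732 × 575 × 0.92) = 67.9 A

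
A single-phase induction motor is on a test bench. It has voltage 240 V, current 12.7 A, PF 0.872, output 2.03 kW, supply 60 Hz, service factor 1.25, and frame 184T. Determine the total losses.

628 W

P_in = V·I·cosφ = 240×12.7×0.872 = 2658 W
P_out = 2030 W
Losses = P_in − P_out = 2658 − 2030 = 628 W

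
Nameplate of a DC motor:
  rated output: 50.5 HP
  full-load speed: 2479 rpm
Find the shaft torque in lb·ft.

P_out = 50.5 × 746 = 37673 W
ω = 2π × 2479/60 = 259.6 rad/s
τ = P_out/ω = 37673/259.6 = 145.1 N·m
In lb·ft: 145.1/1.356 = 107 lb·ft

107 lb·ft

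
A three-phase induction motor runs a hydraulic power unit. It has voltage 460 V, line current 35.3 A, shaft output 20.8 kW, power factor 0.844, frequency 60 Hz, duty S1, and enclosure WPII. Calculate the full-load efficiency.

87.6 %

P_out = 20.8 kW = 20800 W
P_in = √3·V_L·I_L·cosφ = 1.732 × 460 × 35.3 × 0.844 = 23737 W
η = P_out / P_in = 20800 / 23737 = 0.876 = 87.6%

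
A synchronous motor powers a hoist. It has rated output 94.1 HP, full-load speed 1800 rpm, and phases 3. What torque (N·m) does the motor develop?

P_out = 94.1 × 746 = 70199 W
ω = 2π × 1800/60 = 188.5 rad/s
τ = P_out/ω = 70199/188.5 = 372 N·m

372 N·m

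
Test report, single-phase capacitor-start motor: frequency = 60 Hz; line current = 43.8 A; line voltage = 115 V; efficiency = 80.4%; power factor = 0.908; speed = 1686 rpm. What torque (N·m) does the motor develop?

P_in = V·I·cosφ = 115 × 43.8 × 0.908 = 4574 W
P_out = η·P_in = 0.804 × 4574 = 3677 W
n = 1686 rpm
ω = 2π×1686/60 = 176.6 rad/s
τ = P_out/ω = 3677/176.6 = 20.8 N·m

20.8 N·m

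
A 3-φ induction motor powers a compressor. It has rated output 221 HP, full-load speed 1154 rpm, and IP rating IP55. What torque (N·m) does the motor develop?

P_out = 221 × 746 = 164866 W
ω = 2π × 1154/60 = 120.8 rad/s
τ = P_out/ω = 164866/120.8 = 1360 N·m

1360 N·m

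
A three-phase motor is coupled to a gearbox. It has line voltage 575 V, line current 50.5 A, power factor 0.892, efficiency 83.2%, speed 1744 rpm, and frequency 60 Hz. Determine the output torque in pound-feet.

P_in = √3·V·I·cosφ = 1.732 × 575 × 50.5 × 0.892 = 44861 W
P_out = η·P_in = 0.832 × 44861 = 37324 W
n = 1744 rpm
ω = 2π×1744/60 = 182.6 rad/s
τ = P_out/ω = 37324/182.6 = 204.4 N·m
In lb·ft: 204.4/1.356 = 151 lb·ft

151 lb·ft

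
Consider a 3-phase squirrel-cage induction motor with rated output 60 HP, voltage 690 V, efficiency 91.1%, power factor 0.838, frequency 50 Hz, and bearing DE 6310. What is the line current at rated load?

P_out = 60 × 746 = 44760 W
P_in = P_out / η = 44760 / 0.911 = 49133 W
I_L = P_in / (√3·V_L·cosφ) = 49133 / (1.732 × 690 × 0.838) = 49.1 A

49.1 A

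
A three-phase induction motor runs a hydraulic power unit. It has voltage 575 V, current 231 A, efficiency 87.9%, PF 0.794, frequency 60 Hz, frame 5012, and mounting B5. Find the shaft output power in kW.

161 kW

P_in = √3·V·I·cosφ = 1.732 × 575 × 231 × 0.794 = 182662 W
P_out = η·P_in = 0.879 × 182662 = 160560 W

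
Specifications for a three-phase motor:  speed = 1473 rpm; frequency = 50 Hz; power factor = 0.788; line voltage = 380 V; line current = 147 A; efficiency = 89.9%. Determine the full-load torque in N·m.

P_in = √3·V·I·cosφ = 1.732 × 380 × 147 × 0.788 = 76239 W
P_out = η·P_in = 0.899 × 76239 = 68539 W
n = 1473 rpm
ω = 2π×1473/60 = 154.3 rad/s
τ = P_out/ω = 68539/154.3 = 444 N·m

444 N·m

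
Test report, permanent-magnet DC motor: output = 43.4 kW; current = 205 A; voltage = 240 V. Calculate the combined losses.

5800 W

P_in = V·I = 240×205 = 49200 W
P_out = 43400 W
Losses = P_in − P_out = 49200 − 43400 = 5800 W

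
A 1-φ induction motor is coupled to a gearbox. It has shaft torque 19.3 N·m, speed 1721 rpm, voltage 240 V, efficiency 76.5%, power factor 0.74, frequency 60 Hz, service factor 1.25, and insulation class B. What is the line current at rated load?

ω = 2π×1721/60 = 180.2 rad/s; P_out = τω = 19.3 × 180.2 = 3478 W
P_in = P_out / η = 3478 / 0.765 = 4546 W
I = P_in / (V·cosφ) = 4546 / (240 × 0.74) = 25.6 A

25.6 A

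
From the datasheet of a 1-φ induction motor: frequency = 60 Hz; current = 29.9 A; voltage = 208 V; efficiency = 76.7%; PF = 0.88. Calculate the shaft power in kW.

P_in = V·I·cosφ = 208 × 29.9 × 0.88 = 5473 W
P_out = η·P_in = 0.767 × 5473 = 4198 W

4.2 kW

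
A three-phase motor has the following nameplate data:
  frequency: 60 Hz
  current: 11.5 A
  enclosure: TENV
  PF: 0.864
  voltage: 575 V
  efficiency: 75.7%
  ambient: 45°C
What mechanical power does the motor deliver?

P_in = √3·V·I·cosφ = 1.732 × 575 × 11.5 × 0.864 = 9895 W
P_out = η·P_in = 0.757 × 9895 = 7491 W

7.49 kW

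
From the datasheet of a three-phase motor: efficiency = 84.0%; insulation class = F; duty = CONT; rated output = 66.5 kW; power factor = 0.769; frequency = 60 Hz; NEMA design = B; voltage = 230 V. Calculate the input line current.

258 A

P_out = 66.5 kW = 66500 W
P_in = P_out / η = 66500 / 0.840 = 79167 W
I_L = P_in / (√3·V_L·cosφ) = 79167 / (1.732 × 230 × 0.769) = 258 A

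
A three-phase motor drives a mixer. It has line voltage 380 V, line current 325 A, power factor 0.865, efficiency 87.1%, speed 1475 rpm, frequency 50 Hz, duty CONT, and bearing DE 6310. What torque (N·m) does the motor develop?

P_in = √3·V·I·cosφ = 1.732 × 380 × 325 × 0.865 = 185025 W
P_out = η·P_in = 0.871 × 185025 = 161157 W
n = 1475 rpm
ω = 2π×1475/60 = 154.5 rad/s
τ = P_out/ω = 161157/154.5 = 1040 N·m

1040 N·m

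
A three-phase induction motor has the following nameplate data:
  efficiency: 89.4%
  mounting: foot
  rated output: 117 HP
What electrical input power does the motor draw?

P_out = 117 × 746 = 87282 W
P_in = P_out/η = 87282/0.894 = 97631 W = 97.6 kW

97.6 kW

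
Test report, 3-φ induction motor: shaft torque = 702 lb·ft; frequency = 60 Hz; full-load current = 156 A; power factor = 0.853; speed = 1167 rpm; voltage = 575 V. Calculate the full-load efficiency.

87.8 %

τ = 702 lb·ft × 1.356 = 951.9 N·m
ω = 2π × 1167/60 = 122.2 rad/s; P_out = τω = 951.9 × 122.2 = 116322 W
P_in = √3·V_L·I_L·cosφ = 1.732 × 575 × 156 × 0.853 = 132522 W
η = P_out / P_in = 116322 / 132522 = 0.878 = 87.8%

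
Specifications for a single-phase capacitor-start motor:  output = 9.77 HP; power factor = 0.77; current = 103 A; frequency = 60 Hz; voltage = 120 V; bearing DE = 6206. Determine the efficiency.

P_out = 9.77 × 746 = 7288 W
P_in = V·I·cosφ = 120 × 103 × 0.77 = 9517 W
η = P_out / P_in = 7288 / 9517 = 0.766 = 76.6%

76.6 %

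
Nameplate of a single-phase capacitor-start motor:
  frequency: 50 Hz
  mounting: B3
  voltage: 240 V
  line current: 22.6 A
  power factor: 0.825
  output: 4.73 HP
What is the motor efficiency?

P_out = 4.73 × 746 = 3529 W
P_in = V·I·cosφ = 240 × 22.6 × 0.825 = 4475 W
η = P_out / P_in = 3529 / 4475 = 0.789 = 78.9%

78.9 %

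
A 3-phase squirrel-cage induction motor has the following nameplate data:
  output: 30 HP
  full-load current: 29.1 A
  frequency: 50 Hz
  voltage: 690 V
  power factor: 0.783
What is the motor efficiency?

P_out = 30 × 746 = 22380 W
P_in = √3·V_L·I_L·cosφ = 1.732 × 690 × 29.1 × 0.783 = 27230 W
η = P_out / P_in = 22380 / 27230 = 0.822 = 82.2%

82.2 %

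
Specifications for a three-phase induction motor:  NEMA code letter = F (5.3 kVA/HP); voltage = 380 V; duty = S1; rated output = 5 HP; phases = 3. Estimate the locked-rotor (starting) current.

40.3 A

S_LR = 5.3 × 5 = 26.5 kVA
I_LR = S_LR/(√3·V_L) = 26500/(1.732×380) = 40.3 A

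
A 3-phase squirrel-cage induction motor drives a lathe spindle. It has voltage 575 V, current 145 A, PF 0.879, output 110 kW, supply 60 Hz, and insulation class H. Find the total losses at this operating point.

16900 W

P_in = √3·V·I·cosφ = 1.732×575×145×0.879 = 126932 W
P_out = 110000 W
Losses = P_in − P_out = 126932 − 110000 = 16932 W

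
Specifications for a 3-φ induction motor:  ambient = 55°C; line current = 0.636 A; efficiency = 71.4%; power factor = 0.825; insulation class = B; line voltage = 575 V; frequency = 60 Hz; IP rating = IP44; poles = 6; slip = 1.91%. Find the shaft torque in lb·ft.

2.23 lb·ft

P_in = √3·V·I·cosφ = 1.732 × 575 × 0.636 × 0.825 = 523 W
P_out = η·P_in = 0.714 × 523 = 373 W
n_s = 120×60/6 = 1200 rpm; n = 1200×(1−0.0191) = 1177 rpm
ω = 2π×1177/60 = 123.3 rad/s
τ = P_out/ω = 373/123.3 = 3.025 N·m
In lb·ft: 3.025/1.356 = 2.23 lb·ft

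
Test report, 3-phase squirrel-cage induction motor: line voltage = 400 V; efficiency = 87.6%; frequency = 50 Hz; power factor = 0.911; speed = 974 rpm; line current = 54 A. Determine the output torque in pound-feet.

P_in = √3·V·I·cosφ = 1.732 × 400 × 54 × 0.911 = 34082 W
P_out = η·P_in = 0.876 × 34082 = 29856 W
n = 974 rpm
ω = 2π×974/60 = 102 rad/s
τ = P_out/ω = 29856/102 = 292.7 N·m
In lb·ft: 292.7/1.356 = 216 lb·ft

216 lb·ft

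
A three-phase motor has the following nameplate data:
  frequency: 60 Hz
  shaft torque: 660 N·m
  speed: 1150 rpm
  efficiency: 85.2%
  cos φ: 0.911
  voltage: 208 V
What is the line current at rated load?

ω = 2π×1150/60 = 120.4 rad/s; P_out = τω = 660 × 120.4 = 79464 W
P_in = P_out / η = 79464 / 0.852 = 93268 W
I_L = P_in / (√3·V_L·cosφ) = 93268 / (1.732 × 208 × 0.911) = 284 A

284 A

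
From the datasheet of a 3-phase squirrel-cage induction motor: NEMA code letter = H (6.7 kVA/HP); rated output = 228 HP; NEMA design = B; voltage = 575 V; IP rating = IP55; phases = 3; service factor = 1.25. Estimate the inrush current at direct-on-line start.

1530 A

S_LR = 6.7 × 228 = 1527.6 kVA
I_LR = S_LR/(√3·V_L) = 1527600/(1.732×575) = 1530 A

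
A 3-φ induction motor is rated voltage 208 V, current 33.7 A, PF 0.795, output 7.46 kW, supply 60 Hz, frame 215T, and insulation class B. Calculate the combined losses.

P_in = √3·V·I·cosφ = 1.732×208×33.7×0.795 = 9652 W
P_out = 7460 W
Losses = P_in − P_out = 9652 − 7460 = 2192 W

2.19 kW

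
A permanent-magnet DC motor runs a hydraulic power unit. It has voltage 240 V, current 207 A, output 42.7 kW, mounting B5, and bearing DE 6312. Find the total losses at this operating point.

P_in = V·I = 240×207 = 49680 W
P_out = 42700 W
Losses = P_in − P_out = 49680 − 42700 = 6980 W

6.98 kW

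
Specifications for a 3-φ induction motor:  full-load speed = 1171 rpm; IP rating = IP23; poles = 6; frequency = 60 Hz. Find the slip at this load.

2.42 %

n_s = 120f/p = 120×60/6 = 1200 rpm
s = (n_s − n)/n_s = (1200 − 1171)/1200 = 0.0242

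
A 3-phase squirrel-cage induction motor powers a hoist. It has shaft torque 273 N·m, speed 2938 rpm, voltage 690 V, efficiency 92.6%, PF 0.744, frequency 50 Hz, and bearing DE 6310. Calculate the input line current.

102 A

ω = 2π×2938/60 = 307.7 rad/s; P_out = τω = 273 × 307.7 = 84002 W
P_in = P_out / η = 84002 / 0.926 = 90715 W
I_L = P_in / (√3·V_L·cosφ) = 90715 / (1.732 × 690 × 0.744) = 102 A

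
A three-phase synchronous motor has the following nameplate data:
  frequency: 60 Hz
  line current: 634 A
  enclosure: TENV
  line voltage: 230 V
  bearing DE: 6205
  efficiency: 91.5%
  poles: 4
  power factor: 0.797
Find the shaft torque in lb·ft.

P_in = √3·V·I·cosφ = 1.732 × 230 × 634 × 0.797 = 201291 W
P_out = η·P_in = 0.915 × 201291 = 184181 W
n = n_s = 120×60/4 = 1800 rpm (synchronous)
ω = 2π×1800/60 = 188.5 rad/s
τ = P_out/ω = 184181/188.5 = 977.1 N·m
In lb·ft: 977.1/1.356 = 721 lb·ft

721 lb·ft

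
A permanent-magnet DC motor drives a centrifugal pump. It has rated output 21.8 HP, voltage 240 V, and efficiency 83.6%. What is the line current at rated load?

81.1 A

P_out = 21.8 × 746 = 16263 W
P_in = P_out / η = 16263 / 0.836 = 19453 W
I = P_in / V = 19453 / 240 = 81.1 A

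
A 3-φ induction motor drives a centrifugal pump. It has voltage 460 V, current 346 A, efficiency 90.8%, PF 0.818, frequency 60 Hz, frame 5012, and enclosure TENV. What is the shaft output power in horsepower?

P_in = √3·V·I·cosφ = 1.732 × 460 × 346 × 0.818 = 225494 W
P_out = η·P_in = 0.908 × 225494 = 204749 W
= 204749/746 = 274 HP

274 HP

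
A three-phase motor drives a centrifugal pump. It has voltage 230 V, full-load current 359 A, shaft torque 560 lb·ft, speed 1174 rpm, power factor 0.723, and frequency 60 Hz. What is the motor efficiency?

τ = 560 lb·ft × 1.356 = 759.4 N·m
ω = 2π × 1174/60 = 122.9 rad/s; P_out = τω = 759.4 × 122.9 = 93330 W
P_in = √3·V_L·I_L·cosφ = 1.732 × 230 × 359 × 0.723 = 103397 W
η = P_out / P_in = 93330 / 103397 = 0.903 = 90.3%

90.3 %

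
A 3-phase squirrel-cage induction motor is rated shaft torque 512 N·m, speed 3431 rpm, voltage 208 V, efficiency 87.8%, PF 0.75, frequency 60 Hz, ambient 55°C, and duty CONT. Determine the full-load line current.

ω = 2π×3431/60 = 359.3 rad/s; P_out = τω = 512 × 359.3 = 183962 W
P_in = P_out / η = 183962 / 0.878 = 209524 W
I_L = P_in / (√3·V_L·cosφ) = 209524 / (1.732 × 208 × 0.75) = 775 A

775 A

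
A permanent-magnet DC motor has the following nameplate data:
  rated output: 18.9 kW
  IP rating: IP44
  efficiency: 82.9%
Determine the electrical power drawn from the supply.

P_out = 18900 W
P_in = P_out/η = 18900/0.829 = 22799 W = 22.8 kW

22.8 kW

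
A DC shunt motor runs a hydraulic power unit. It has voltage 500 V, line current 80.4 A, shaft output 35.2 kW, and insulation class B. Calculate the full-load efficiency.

P_out = 35.2 kW = 35200 W
P_in = V·I = 500 × 80.4 = 40200 W
η = P_out / P_in = 35200 / 40200 = 0.876 = 87.6%

87.6 %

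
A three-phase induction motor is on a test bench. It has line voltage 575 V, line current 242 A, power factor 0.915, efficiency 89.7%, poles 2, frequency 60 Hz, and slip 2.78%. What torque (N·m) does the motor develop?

P_in = √3·V·I·cosφ = 1.732 × 575 × 242 × 0.915 = 220522 W
P_out = η·P_in = 0.897 × 220522 = 197808 W
n_s = 120×60/2 = 3600 rpm; n = 3600×(1−0.0278) = 3500 rpm
ω = 2π×3500/60 = 366.5 rad/s
τ = P_out/ω = 197808/366.5 = 540 N·m

540 N·m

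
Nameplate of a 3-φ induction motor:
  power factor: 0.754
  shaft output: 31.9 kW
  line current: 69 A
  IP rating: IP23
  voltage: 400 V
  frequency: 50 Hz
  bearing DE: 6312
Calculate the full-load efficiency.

P_out = 31.9 kW = 31900 W
P_in = √3·V_L·I_L·cosφ = 1.732 × 400 × 69 × 0.754 = 36044 W
η = P_out / P_in = 31900 / 36044 = 0.885 = 88.5%

88.5 %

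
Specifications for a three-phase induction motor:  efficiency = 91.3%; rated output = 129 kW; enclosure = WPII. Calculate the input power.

P_out = 129000 W
P_in = P_out/η = 129000/0.913 = 141292 W = 141 kW

141 kW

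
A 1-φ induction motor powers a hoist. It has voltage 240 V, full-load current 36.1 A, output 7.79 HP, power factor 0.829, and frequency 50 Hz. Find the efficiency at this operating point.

80.9 %

P_out = 7.79 × 746 = 5811 W
P_in = V·I·cosφ = 240 × 36.1 × 0.829 = 7182 W
η = P_out / P_in = 5811 / 7182 = 0.809 = 80.9%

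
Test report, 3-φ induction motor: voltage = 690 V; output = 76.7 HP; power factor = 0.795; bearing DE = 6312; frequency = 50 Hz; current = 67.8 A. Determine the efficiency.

88.8 %

P_out = 76.7 × 746 = 57218 W
P_in = √3·V_L·I_L·cosφ = 1.732 × 690 × 67.8 × 0.795 = 64416 W
η = P_out / P_in = 57218 / 64416 = 0.888 = 88.8%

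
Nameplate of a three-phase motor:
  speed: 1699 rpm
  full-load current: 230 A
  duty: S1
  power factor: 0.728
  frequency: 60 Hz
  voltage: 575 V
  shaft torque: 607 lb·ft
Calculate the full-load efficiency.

τ = 607 lb·ft × 1.356 = 823.1 N·m
ω = 2π × 1699/60 = 177.9 rad/s; P_out = τω = 823.1 × 177.9 = 146429 W
P_in = √3·V_L·I_L·cosφ = 1.732 × 575 × 230 × 0.728 = 166753 W
η = P_out / P_in = 146429 / 166753 = 0.878 = 87.8%

87.8 %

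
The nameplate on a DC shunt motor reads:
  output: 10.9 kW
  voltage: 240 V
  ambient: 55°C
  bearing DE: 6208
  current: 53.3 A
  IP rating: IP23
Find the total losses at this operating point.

P_in = V·I = 240×53.3 = 12792 W
P_out = 10900 W
Losses = P_in − P_out = 12792 − 10900 = 1892 W

1.89 kW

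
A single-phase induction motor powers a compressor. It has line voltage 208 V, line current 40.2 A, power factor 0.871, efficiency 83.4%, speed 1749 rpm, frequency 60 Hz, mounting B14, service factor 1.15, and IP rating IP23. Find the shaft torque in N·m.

33.2 N·m

P_in = V·I·cosφ = 208 × 40.2 × 0.871 = 7283 W
P_out = η·P_in = 0.834 × 7283 = 6074 W
n = 1749 rpm
ω = 2π×1749/60 = 183.2 rad/s
τ = P_out/ω = 6074/183.2 = 33.2 N·m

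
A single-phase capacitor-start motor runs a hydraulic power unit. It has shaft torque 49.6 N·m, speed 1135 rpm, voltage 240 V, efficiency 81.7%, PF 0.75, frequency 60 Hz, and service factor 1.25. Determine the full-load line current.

ω = 2π×1135/60 = 118.9 rad/s; P_out = τω = 49.6 × 118.9 = 5897 W
P_in = P_out / η = 5897 / 0.817 = 7218 W
I = P_in / (V·cosφ) = 7218 / (240 × 0.75) = 40.1 A

40.1 A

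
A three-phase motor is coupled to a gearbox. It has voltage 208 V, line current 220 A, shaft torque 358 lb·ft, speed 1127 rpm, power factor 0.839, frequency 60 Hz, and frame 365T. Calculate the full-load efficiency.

86.1 %

τ = 358 lb·ft × 1.356 = 485.4 N·m
ω = 2π × 1127/60 = 118 rad/s; P_out = τω = 485.4 × 118 = 57277 W
P_in = √3·V_L·I_L·cosφ = 1.732 × 208 × 220 × 0.839 = 66496 W
η = P_out / P_in = 57277 / 66496 = 0.861 = 86.1%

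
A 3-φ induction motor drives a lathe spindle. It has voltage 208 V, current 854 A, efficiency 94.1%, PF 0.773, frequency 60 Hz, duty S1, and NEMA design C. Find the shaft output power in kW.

P_in = √3·V·I·cosφ = 1.732 × 208 × 854 × 0.773 = 237820 W
P_out = η·P_in = 0.941 × 237820 = 223789 W

224 kW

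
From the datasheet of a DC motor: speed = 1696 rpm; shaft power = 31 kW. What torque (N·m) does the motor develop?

ω = 2π × 1696/60 = 177.6 rad/s
τ = P/ω = 31000/177.6 = 175 N·m

175 N·m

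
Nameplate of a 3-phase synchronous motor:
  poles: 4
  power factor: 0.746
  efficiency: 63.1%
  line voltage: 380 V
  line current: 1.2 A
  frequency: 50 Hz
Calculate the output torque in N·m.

P_in = √3·V·I·cosφ = 1.732 × 380 × 1.2 × 0.746 = 589 W
P_out = η·P_in = 0.631 × 589 = 372 W
n = n_s = 120×50/4 = 1500 rpm (synchronous)
ω = 2π×1500/60 = 157.1 rad/s
τ = P_out/ω = 372/157.1 = 2.37 N·m

2.37 N·m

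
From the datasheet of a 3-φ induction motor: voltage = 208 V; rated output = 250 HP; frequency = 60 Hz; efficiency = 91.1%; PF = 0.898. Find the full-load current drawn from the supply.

633 A

P_out = 250 × 746 = 186500 W
P_in = P_out / η = 186500 / 0.911 = 204720 W
I_L = P_in / (√3·V_L·cosφ) = 204720 / (1.732 × 208 × 0.898) = 633 A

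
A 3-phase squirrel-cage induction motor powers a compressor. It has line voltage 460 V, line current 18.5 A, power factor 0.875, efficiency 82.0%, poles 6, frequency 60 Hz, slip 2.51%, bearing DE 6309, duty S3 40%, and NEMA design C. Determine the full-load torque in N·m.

P_in = √3·V·I·cosφ = 1.732 × 460 × 18.5 × 0.875 = 12897 W
P_out = η·P_in = 0.82 × 12897 = 10576 W
n_s = 120×60/6 = 1200 rpm; n = 1200×(1−0.0251) = 1170 rpm
ω = 2π×1170/60 = 122.5 rad/s
τ = P_out/ω = 10576/122.5 = 86.3 N·m

86.3 N·m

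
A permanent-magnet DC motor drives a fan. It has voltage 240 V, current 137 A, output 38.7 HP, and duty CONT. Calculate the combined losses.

P_in = V·I = 240×137 = 32880 W
P_out = 38.7×746 = 28870 W
Losses = P_in − P_out = 32880 − 28870 = 4010 W

4.01 kW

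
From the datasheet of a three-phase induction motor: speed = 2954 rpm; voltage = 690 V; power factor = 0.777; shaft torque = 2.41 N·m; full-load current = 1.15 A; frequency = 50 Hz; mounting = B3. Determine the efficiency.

69.8 %

ω = 2π × 2954/60 = 309.3 rad/s; P_out = τω = 2.41 × 309.3 = 745 W
P_in = √3·V_L·I_L·cosφ = 1.732 × 690 × 1.15 × 0.777 = 1068 W
η = P_out / P_in = 745 / 1068 = 0.698 = 69.8%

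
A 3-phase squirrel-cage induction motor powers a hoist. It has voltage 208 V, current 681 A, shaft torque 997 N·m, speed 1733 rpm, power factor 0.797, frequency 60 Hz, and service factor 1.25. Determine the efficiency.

92.5 %

ω = 2π × 1733/60 = 181.5 rad/s; P_out = τω = 997 × 181.5 = 180956 W
P_in = √3·V_L·I_L·cosφ = 1.732 × 208 × 681 × 0.797 = 195531 W
η = P_out / P_in = 180956 / 195531 = 0.925 = 92.5%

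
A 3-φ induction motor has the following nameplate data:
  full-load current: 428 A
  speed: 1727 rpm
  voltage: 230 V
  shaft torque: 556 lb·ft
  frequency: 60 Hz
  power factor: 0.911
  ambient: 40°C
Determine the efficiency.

87.8 %

τ = 556 lb·ft × 1.356 = 753.9 N·m
ω = 2π × 1727/60 = 180.9 rad/s; P_out = τω = 753.9 × 180.9 = 136381 W
P_in = √3·V_L·I_L·cosφ = 1.732 × 230 × 428 × 0.911 = 155324 W
η = P_out / P_in = 136381 / 155324 = 0.878 = 87.8%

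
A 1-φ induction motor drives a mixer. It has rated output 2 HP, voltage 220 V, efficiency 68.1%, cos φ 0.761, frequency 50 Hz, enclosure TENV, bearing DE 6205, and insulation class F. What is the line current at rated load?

13.1 A

P_out = 2 × 746 = 1492 W
P_in = P_out / η = 1492 / 0.681 = 2191 W
I = P_in / (V·cosφ) = 2191 / (220 × 0.761) = 13.1 A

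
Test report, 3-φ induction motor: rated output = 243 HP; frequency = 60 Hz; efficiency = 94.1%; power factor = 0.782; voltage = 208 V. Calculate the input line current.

684 A

P_out = 243 × 746 = 181278 W
P_in = P_out / η = 181278 / 0.941 = 192644 W
I_L = P_in / (√3·V_L·cosφ) = 192644 / (1.732 × 208 × 0.782) = 684 A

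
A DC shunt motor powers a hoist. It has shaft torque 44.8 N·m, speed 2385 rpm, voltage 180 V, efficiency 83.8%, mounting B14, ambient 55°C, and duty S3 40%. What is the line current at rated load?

74.2 A

ω = 2π×2385/60 = 249.8 rad/s; P_out = τω = 44.8 × 249.8 = 11191 W
P_in = P_out / η = 11191 / 0.838 = 13354 W
I = P_in / V = 13354 / 180 = 74.2 A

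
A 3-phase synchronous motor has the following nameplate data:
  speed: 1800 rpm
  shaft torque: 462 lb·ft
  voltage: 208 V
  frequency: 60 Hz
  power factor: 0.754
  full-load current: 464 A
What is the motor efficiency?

93.7 %

τ = 462 lb·ft × 1.356 = 626.5 N·m
ω = 2π × 1800/60 = 188.5 rad/s; P_out = τω = 626.5 × 188.5 = 118095 W
P_in = √3·V_L·I_L·cosφ = 1.732 × 208 × 464 × 0.754 = 126038 W
η = P_out / P_in = 118095 / 126038 = 0.937 = 93.7%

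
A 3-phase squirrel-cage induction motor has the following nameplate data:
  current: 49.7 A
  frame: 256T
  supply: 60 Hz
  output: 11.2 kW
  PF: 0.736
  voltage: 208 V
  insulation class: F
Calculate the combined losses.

P_in = √3·V·I·cosφ = 1.732×208×49.7×0.736 = 13178 W
P_out = 11200 W
Losses = P_in − P_out = 13178 − 11200 = 1978 W

1.98 kW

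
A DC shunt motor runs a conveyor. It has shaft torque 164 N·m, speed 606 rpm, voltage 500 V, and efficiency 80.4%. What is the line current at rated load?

ω = 2π×606/60 = 63.46 rad/s; P_out = τω = 164 × 63.46 = 10407 W
P_in = P_out / η = 10407 / 0.804 = 12944 W
I = P_in / V = 12944 / 500 = 25.9 A

25.9 A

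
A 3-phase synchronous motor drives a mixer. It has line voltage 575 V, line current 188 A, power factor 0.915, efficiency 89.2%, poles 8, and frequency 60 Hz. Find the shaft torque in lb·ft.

P_in = √3·V·I·cosφ = 1.732 × 575 × 188 × 0.915 = 171315 W
P_out = η·P_in = 0.892 × 171315 = 152813 W
n = n_s = 120×60/8 = 900 rpm (synchronous)
ω = 2π×900/60 = 94.25 rad/s
τ = P_out/ω = 152813/94.25 = 1621 N·m
In lb·ft: 1621/1.356 = 1200 lb·ft

1200 lb·ft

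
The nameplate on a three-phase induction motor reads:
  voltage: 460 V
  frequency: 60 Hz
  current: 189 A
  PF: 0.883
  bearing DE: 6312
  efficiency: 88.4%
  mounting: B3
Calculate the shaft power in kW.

118 kW

P_in = √3·V·I·cosφ = 1.732 × 460 × 189 × 0.883 = 132962 W
P_out = η·P_in = 0.884 × 132962 = 117538 W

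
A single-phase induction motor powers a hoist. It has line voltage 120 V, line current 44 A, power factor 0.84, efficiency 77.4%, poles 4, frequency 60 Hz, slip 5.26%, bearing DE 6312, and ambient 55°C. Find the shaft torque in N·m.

19.2 N·m

P_in = V·I·cosφ = 120 × 44 × 0.84 = 4435 W
P_out = η·P_in = 0.774 × 4435 = 3433 W
n_s = 120×60/4 = 1800 rpm; n = 1800×(1−0.0526) = 1705 rpm
ω = 2π×1705/60 = 178.5 rad/s
τ = P_out/ω = 3433/178.5 = 19.2 N·m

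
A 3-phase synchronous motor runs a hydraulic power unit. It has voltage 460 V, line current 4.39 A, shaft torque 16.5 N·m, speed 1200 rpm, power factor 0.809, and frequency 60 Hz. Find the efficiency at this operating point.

73.3 %

ω = 2π × 1200/60 = 125.7 rad/s; P_out = τω = 16.5 × 125.7 = 2074 W
P_in = √3·V_L·I_L·cosφ = 1.732 × 460 × 4.39 × 0.809 = 2830 W
η = P_out / P_in = 2074 / 2830 = 0.733 = 73.3%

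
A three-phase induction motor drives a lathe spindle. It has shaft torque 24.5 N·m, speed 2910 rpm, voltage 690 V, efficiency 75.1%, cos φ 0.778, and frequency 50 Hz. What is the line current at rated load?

10.7 A

ω = 2π×2910/60 = 304.7 rad/s; P_out = τω = 24.5 × 304.7 = 7465 W
P_in = P_out / η = 7465 / 0.751 = 9940 W
I_L = P_in / (√3·V_L·cosφ) = 9940 / (1.732 × 690 × 0.778) = 10.7 A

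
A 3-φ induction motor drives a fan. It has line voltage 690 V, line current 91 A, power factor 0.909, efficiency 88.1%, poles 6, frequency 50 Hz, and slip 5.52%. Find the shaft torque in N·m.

P_in = √3·V·I·cosφ = 1.732 × 690 × 91 × 0.909 = 98856 W
P_out = η·P_in = 0.881 × 98856 = 87092 W
n_s = 120×50/6 = 1000 rpm; n = 1000×(1−0.0552) = 945 rpm
ω = 2π×945/60 = 98.96 rad/s
τ = P_out/ω = 87092/98.96 = 880 N·m

880 N·m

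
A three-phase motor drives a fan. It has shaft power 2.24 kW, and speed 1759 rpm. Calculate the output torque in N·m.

ω = 2π × 1759/60 = 184.2 rad/s
τ = P/ω = 2240/184.2 = 12.2 N·m

12.2 N·m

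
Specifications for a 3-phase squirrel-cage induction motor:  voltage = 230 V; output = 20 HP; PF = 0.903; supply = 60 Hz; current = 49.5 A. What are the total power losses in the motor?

P_in = √3·V·I·cosφ = 1.732×230×49.5×0.903 = 17806 W
P_out = 20×746 = 14920 W
Losses = P_in − P_out = 17806 − 14920 = 2886 W

2.89 kW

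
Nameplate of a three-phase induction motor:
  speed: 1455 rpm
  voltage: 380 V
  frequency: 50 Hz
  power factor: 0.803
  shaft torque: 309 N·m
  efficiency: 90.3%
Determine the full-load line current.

98.7 A

ω = 2π×1455/60 = 152.4 rad/s; P_out = τω = 309 × 152.4 = 47092 W
P_in = P_out / η = 47092 / 0.903 = 52151 W
I_L = P_in / (√3·V_L·cosφ) = 52151 / (1.732 × 380 × 0.803) = 98.7 A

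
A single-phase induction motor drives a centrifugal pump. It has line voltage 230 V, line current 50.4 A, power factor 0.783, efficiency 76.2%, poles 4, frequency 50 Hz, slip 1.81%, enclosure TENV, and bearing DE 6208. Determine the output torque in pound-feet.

33.1 lb·ft

P_in = V·I·cosφ = 230 × 50.4 × 0.783 = 9077 W
P_out = η·P_in = 0.762 × 9077 = 6917 W
n_s = 120×50/4 = 1500 rpm; n = 1500×(1−0.0181) = 1473 rpm
ω = 2π×1473/60 = 154.3 rad/s
τ = P_out/ω = 6917/154.3 = 44.83 N·m
In lb·ft: 44.83/1.356 = 33.1 lb·ft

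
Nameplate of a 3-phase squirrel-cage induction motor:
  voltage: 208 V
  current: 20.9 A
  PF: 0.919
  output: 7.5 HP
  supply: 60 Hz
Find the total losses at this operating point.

1320 W

P_in = √3·V·I·cosφ = 1.732×208×20.9×0.919 = 6919 W
P_out = 7.5×746 = 5595 W
Losses = P_in − P_out = 6919 − 5595 = 1324 W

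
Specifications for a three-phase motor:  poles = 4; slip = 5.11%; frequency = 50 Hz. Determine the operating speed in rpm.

n_s = 120f/p = 120×50/4 = 1500 rpm
n = n_s(1 − s) = 1500 × (1 − 0.0511) = 1423 rpm

1423 rpm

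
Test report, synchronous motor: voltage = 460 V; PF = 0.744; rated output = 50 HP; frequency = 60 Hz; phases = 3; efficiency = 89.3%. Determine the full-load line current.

70.5 A

P_out = 50 × 746 = 37300 W
P_in = P_out / η = 37300 / 0.893 = 41769 W
I_L = P_in / (√3·V_L·cosφ) = 41769 / (1.732 × 460 × 0.744) = 70.5 A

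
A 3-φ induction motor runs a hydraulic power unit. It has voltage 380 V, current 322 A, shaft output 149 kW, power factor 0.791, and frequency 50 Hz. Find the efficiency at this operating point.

P_out = 149 kW = 149000 W
P_in = √3·V_L·I_L·cosφ = 1.732 × 380 × 322 × 0.791 = 167635 W
η = P_out / P_in = 149000 / 167635 = 0.889 = 88.9%

88.9 %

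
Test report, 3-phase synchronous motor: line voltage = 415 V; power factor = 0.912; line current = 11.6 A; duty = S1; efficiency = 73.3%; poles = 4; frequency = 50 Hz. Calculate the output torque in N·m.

P_in = √3·V·I·cosφ = 1.732 × 415 × 11.6 × 0.912 = 7604 W
P_out = η·P_in = 0.733 × 7604 = 5574 W
n = n_s = 120×50/4 = 1500 rpm (synchronous)
ω = 2π×1500/60 = 157.1 rad/s
τ = P_out/ω = 5574/157.1 = 35.5 N·m

35.5 N·m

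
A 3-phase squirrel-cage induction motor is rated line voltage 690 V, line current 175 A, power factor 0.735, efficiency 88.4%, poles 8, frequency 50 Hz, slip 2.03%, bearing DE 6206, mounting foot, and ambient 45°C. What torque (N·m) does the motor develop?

1770 N·m

P_in = √3·V·I·cosφ = 1.732 × 690 × 175 × 0.735 = 153717 W
P_out = η·P_in = 0.884 × 153717 = 135886 W
n_s = 120×50/8 = 750 rpm; n = 750×(1−0.0203) = 735 rpm
ω = 2π×735/60 = 76.97 rad/s
τ = P_out/ω = 135886/76.97 = 1770 N·m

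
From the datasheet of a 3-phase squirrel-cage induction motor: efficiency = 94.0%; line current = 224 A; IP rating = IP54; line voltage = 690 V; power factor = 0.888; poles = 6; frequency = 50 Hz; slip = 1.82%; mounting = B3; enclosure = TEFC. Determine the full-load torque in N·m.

2170 N·m

P_in = √3·V·I·cosφ = 1.732 × 690 × 224 × 0.888 = 237716 W
P_out = η·P_in = 0.94 × 237716 = 223453 W
n_s = 120×50/6 = 1000 rpm; n = 1000×(1−0.0182) = 982 rpm
ω = 2π×982/60 = 102.8 rad/s
τ = P_out/ω = 223453/102.8 = 2170 N·m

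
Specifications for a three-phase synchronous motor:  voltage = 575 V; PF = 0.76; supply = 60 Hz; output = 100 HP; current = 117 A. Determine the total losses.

P_in = √3·V·I·cosφ = 1.732×575×117×0.76 = 88555 W
P_out = 100×746 = 74600 W
Losses = P_in − P_out = 88555 − 74600 = 13955 W

14 kW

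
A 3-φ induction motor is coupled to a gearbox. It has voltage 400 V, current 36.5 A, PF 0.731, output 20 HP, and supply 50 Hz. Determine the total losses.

3570 W

P_in = √3·V·I·cosφ = 1.732×400×36.5×0.731 = 18485 W
P_out = 20×746 = 14920 W
Losses = P_in − P_out = 18485 − 14920 = 3565 W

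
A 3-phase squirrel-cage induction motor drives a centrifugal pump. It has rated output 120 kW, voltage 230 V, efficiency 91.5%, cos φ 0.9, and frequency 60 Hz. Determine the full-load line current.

366 A

P_out = 120 kW = 120000 W
P_in = P_out / η = 120000 / 0.915 = 131148 W
I_L = P_in / (√3·V_L·cosφ) = 131148 / (1.732 × 230 × 0.9) = 366 A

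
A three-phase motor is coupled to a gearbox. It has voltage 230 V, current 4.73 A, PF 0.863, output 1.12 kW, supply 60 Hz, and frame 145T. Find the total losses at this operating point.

P_in = √3·V·I·cosφ = 1.732×230×4.73×0.863 = 1626 W
P_out = 1120 W
Losses = P_in − P_out = 1626 − 1120 = 506 W

506 W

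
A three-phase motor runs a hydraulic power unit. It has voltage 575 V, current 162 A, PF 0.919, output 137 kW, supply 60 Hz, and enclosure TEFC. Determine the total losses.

11.3 kW

P_in = √3·V·I·cosφ = 1.732×575×162×0.919 = 148268 W
P_out = 137000 W
Losses = P_in − P_out = 148268 − 137000 = 11268 W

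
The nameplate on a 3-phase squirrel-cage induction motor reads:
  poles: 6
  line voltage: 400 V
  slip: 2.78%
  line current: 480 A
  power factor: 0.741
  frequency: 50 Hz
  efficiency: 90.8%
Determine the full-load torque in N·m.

2200 N·m

P_in = √3·V·I·cosφ = 1.732 × 400 × 480 × 0.741 = 246415 W
P_out = η·P_in = 0.908 × 246415 = 223745 W
n_s = 120×50/6 = 1000 rpm; n = 1000×(1−0.0278) = 972 rpm
ω = 2π×972/60 = 101.8 rad/s
τ = P_out/ω = 223745/101.8 = 2200 N·m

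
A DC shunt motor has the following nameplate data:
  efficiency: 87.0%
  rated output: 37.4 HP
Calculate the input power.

P_out = 37.4 × 746 = 27900 W
P_in = P_out/η = 27900/0.87 = 32069 W = 32.1 kW

32.1 kW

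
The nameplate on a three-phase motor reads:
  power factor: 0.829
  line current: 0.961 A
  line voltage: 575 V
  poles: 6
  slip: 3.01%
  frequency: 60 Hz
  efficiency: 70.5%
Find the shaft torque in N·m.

P_in = √3·V·I·cosφ = 1.732 × 575 × 0.961 × 0.829 = 793 W
P_out = η·P_in = 0.705 × 793 = 559 W
n_s = 120×60/6 = 1200 rpm; n = 1200×(1−0.0301) = 1164 rpm
ω = 2π×1164/60 = 121.9 rad/s
τ = P_out/ω = 559/121.9 = 4.59 N·m

4.59 N·m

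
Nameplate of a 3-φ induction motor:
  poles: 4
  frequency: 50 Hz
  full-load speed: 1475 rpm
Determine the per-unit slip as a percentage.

n_s = 120f/p = 120×50/4 = 1500 rpm
s = (n_s − n)/n_s = (1500 − 1475)/1500 = 0.0167

1.67 %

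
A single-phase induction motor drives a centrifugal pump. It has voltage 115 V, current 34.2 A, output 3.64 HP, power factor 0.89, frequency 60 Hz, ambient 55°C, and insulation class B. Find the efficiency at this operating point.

P_out = 3.64 × 746 = 2715 W
P_in = V·I·cosφ = 115 × 34.2 × 0.89 = 3500 W
η = P_out / P_in = 2715 / 3500 = 0.776 = 77.6%

77.6 %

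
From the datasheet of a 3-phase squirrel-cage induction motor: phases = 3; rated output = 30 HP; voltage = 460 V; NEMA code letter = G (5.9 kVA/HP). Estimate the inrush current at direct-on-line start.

222 A

S_LR = 5.9 × 30 = 177 kVA
I_LR = S_LR/(√3·V_L) = 177000/(1.732×460) = 222 A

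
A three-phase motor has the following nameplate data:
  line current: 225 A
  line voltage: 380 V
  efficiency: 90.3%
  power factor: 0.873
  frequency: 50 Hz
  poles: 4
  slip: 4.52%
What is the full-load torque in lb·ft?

P_in = √3·V·I·cosφ = 1.732 × 380 × 225 × 0.873 = 129279 W
P_out = η·P_in = 0.903 × 129279 = 116739 W
n_s = 120×50/4 = 1500 rpm; n = 1500×(1−0.0452) = 1432 rpm
ω = 2π×1432/60 = 150 rad/s
τ = P_out/ω = 116739/150 = 778.3 N·m
In lb·ft: 778.3/1.356 = 574 lb·ft

574 lb·ft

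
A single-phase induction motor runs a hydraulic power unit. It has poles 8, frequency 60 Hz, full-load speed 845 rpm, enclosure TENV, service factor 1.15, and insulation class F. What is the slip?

6.11 %

n_s = 120f/p = 120×60/8 = 900 rpm
s = (n_s − n)/n_s = (900 − 845)/900 = 0.0611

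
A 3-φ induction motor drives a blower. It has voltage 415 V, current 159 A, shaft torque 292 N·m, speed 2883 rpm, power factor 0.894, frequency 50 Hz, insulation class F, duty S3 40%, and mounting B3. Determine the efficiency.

ω = 2π × 2883/60 = 301.9 rad/s; P_out = τω = 292 × 301.9 = 88155 W
P_in = √3·V_L·I_L·cosφ = 1.732 × 415 × 159 × 0.894 = 102172 W
η = P_out / P_in = 88155 / 102172 = 0.863 = 86.3%

86.3 %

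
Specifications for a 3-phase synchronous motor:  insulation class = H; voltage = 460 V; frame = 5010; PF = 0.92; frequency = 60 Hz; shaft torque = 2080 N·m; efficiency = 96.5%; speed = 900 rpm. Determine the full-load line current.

277 A

ω = 2π×900/60 = 94.25 rad/s; P_out = τω = 2080 × 94.25 = 196040 W
P_in = P_out / η = 196040 / 0.965 = 203150 W
I_L = P_in / (√3·V_L·cosφ) = 203150 / (1.732 × 460 × 0.92) = 277 A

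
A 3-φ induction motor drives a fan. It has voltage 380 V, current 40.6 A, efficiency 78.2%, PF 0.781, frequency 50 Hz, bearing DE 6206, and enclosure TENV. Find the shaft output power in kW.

16.3 kW

P_in = √3·V·I·cosφ = 1.732 × 380 × 40.6 × 0.781 = 20869 W
P_out = η·P_in = 0.782 × 20869 = 16320 W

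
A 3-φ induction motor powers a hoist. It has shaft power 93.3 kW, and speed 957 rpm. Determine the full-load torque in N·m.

931 N·m

ω = 2π × 957/60 = 100.2 rad/s
τ = P/ω = 93300/100.2 = 931 N·m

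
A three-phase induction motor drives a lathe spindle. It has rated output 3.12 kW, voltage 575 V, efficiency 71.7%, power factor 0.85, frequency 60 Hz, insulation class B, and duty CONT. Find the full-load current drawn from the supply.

5.14 A

P_out = 3.12 kW = 3120 W
P_in = P_out / η = 3120 / 0.717 = 4351 W
I_L = P_in / (√3·V_L·cosφ) = 4351 / (1.732 × 575 × 0.85) = 5.14 A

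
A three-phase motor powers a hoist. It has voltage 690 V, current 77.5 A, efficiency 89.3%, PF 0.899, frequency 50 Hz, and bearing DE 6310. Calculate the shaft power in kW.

74.4 kW

P_in = √3·V·I·cosφ = 1.732 × 690 × 77.5 × 0.899 = 83264 W
P_out = η·P_in = 0.893 × 83264 = 74355 W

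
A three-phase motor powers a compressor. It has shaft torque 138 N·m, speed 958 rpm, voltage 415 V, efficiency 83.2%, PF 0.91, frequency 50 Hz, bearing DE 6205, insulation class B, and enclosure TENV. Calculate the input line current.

ω = 2π×958/60 = 100.3 rad/s; P_out = τω = 138 × 100.3 = 13841 W
P_in = P_out / η = 13841 / 0.832 = 16636 W
I_L = P_in / (√3·V_L·cosφ) = 16636 / (1.732 × 415 × 0.91) = 25.4 A

25.4 A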